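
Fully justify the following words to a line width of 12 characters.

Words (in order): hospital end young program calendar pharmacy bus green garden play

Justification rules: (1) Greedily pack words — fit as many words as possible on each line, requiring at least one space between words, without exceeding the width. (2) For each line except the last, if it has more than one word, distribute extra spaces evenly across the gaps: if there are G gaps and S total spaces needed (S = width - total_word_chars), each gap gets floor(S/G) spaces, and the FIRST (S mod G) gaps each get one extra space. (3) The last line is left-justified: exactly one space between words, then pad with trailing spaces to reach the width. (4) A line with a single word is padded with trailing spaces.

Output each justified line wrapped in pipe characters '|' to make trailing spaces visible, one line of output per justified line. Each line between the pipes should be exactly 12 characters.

Line 1: ['hospital', 'end'] (min_width=12, slack=0)
Line 2: ['young'] (min_width=5, slack=7)
Line 3: ['program'] (min_width=7, slack=5)
Line 4: ['calendar'] (min_width=8, slack=4)
Line 5: ['pharmacy', 'bus'] (min_width=12, slack=0)
Line 6: ['green', 'garden'] (min_width=12, slack=0)
Line 7: ['play'] (min_width=4, slack=8)

Answer: |hospital end|
|young       |
|program     |
|calendar    |
|pharmacy bus|
|green garden|
|play        |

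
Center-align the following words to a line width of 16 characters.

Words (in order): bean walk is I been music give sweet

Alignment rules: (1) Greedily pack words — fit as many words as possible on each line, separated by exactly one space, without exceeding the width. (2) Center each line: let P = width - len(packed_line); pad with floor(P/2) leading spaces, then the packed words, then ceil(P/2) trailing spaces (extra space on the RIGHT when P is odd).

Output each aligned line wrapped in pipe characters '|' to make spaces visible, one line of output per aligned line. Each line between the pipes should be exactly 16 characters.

Line 1: ['bean', 'walk', 'is', 'I'] (min_width=14, slack=2)
Line 2: ['been', 'music', 'give'] (min_width=15, slack=1)
Line 3: ['sweet'] (min_width=5, slack=11)

Answer: | bean walk is I |
|been music give |
|     sweet      |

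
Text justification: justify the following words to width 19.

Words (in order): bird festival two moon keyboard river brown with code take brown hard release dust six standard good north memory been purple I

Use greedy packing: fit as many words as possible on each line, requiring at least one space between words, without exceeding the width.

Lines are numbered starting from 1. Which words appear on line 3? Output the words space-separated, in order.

Answer: brown with code

Derivation:
Line 1: ['bird', 'festival', 'two'] (min_width=17, slack=2)
Line 2: ['moon', 'keyboard', 'river'] (min_width=19, slack=0)
Line 3: ['brown', 'with', 'code'] (min_width=15, slack=4)
Line 4: ['take', 'brown', 'hard'] (min_width=15, slack=4)
Line 5: ['release', 'dust', 'six'] (min_width=16, slack=3)
Line 6: ['standard', 'good', 'north'] (min_width=19, slack=0)
Line 7: ['memory', 'been', 'purple'] (min_width=18, slack=1)
Line 8: ['I'] (min_width=1, slack=18)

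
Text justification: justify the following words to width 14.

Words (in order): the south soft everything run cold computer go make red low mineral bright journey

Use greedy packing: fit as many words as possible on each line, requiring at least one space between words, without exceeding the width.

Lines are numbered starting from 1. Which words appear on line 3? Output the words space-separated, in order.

Answer: cold computer

Derivation:
Line 1: ['the', 'south', 'soft'] (min_width=14, slack=0)
Line 2: ['everything', 'run'] (min_width=14, slack=0)
Line 3: ['cold', 'computer'] (min_width=13, slack=1)
Line 4: ['go', 'make', 'red'] (min_width=11, slack=3)
Line 5: ['low', 'mineral'] (min_width=11, slack=3)
Line 6: ['bright', 'journey'] (min_width=14, slack=0)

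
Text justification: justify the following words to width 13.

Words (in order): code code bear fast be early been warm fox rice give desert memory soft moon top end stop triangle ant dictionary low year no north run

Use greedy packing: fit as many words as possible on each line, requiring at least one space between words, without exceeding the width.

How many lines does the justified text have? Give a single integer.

Line 1: ['code', 'code'] (min_width=9, slack=4)
Line 2: ['bear', 'fast', 'be'] (min_width=12, slack=1)
Line 3: ['early', 'been'] (min_width=10, slack=3)
Line 4: ['warm', 'fox', 'rice'] (min_width=13, slack=0)
Line 5: ['give', 'desert'] (min_width=11, slack=2)
Line 6: ['memory', 'soft'] (min_width=11, slack=2)
Line 7: ['moon', 'top', 'end'] (min_width=12, slack=1)
Line 8: ['stop', 'triangle'] (min_width=13, slack=0)
Line 9: ['ant'] (min_width=3, slack=10)
Line 10: ['dictionary'] (min_width=10, slack=3)
Line 11: ['low', 'year', 'no'] (min_width=11, slack=2)
Line 12: ['north', 'run'] (min_width=9, slack=4)
Total lines: 12

Answer: 12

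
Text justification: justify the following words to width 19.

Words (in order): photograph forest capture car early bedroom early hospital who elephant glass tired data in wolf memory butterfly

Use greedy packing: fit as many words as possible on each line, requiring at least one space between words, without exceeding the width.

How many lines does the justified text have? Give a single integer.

Answer: 7

Derivation:
Line 1: ['photograph', 'forest'] (min_width=17, slack=2)
Line 2: ['capture', 'car', 'early'] (min_width=17, slack=2)
Line 3: ['bedroom', 'early'] (min_width=13, slack=6)
Line 4: ['hospital', 'who'] (min_width=12, slack=7)
Line 5: ['elephant', 'glass'] (min_width=14, slack=5)
Line 6: ['tired', 'data', 'in', 'wolf'] (min_width=18, slack=1)
Line 7: ['memory', 'butterfly'] (min_width=16, slack=3)
Total lines: 7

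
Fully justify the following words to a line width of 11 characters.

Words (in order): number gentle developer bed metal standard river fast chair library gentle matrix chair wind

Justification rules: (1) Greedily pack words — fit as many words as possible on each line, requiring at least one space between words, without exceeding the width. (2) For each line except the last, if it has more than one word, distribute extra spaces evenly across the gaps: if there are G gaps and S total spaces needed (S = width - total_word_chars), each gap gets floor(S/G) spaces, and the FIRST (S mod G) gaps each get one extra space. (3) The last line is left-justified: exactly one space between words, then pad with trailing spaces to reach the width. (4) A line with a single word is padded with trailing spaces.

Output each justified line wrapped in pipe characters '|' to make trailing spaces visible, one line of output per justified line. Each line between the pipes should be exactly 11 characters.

Line 1: ['number'] (min_width=6, slack=5)
Line 2: ['gentle'] (min_width=6, slack=5)
Line 3: ['developer'] (min_width=9, slack=2)
Line 4: ['bed', 'metal'] (min_width=9, slack=2)
Line 5: ['standard'] (min_width=8, slack=3)
Line 6: ['river', 'fast'] (min_width=10, slack=1)
Line 7: ['chair'] (min_width=5, slack=6)
Line 8: ['library'] (min_width=7, slack=4)
Line 9: ['gentle'] (min_width=6, slack=5)
Line 10: ['matrix'] (min_width=6, slack=5)
Line 11: ['chair', 'wind'] (min_width=10, slack=1)

Answer: |number     |
|gentle     |
|developer  |
|bed   metal|
|standard   |
|river  fast|
|chair      |
|library    |
|gentle     |
|matrix     |
|chair wind |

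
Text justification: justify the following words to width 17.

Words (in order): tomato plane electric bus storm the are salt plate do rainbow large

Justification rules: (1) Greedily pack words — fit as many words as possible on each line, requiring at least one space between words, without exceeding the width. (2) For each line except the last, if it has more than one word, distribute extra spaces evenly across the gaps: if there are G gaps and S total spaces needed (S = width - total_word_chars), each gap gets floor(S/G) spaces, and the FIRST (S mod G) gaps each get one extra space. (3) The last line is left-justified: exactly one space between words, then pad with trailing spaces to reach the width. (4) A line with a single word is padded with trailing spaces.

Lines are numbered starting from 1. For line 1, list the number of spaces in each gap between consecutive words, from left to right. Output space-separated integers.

Answer: 6

Derivation:
Line 1: ['tomato', 'plane'] (min_width=12, slack=5)
Line 2: ['electric', 'bus'] (min_width=12, slack=5)
Line 3: ['storm', 'the', 'are'] (min_width=13, slack=4)
Line 4: ['salt', 'plate', 'do'] (min_width=13, slack=4)
Line 5: ['rainbow', 'large'] (min_width=13, slack=4)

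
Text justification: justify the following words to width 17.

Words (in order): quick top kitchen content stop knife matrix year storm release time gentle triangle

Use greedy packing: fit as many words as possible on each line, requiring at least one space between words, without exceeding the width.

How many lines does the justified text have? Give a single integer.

Line 1: ['quick', 'top', 'kitchen'] (min_width=17, slack=0)
Line 2: ['content', 'stop'] (min_width=12, slack=5)
Line 3: ['knife', 'matrix', 'year'] (min_width=17, slack=0)
Line 4: ['storm', 'release'] (min_width=13, slack=4)
Line 5: ['time', 'gentle'] (min_width=11, slack=6)
Line 6: ['triangle'] (min_width=8, slack=9)
Total lines: 6

Answer: 6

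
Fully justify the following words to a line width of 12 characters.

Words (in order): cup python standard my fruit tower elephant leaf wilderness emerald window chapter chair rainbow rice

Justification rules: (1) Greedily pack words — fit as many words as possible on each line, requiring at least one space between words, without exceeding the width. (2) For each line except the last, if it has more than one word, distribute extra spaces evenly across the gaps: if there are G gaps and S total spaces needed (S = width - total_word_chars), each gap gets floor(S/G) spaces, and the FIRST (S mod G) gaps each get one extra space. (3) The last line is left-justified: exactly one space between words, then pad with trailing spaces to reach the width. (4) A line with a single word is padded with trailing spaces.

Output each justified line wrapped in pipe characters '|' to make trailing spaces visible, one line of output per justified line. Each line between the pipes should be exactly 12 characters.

Answer: |cup   python|
|standard  my|
|fruit  tower|
|elephant    |
|leaf        |
|wilderness  |
|emerald     |
|window      |
|chapter     |
|chair       |
|rainbow rice|

Derivation:
Line 1: ['cup', 'python'] (min_width=10, slack=2)
Line 2: ['standard', 'my'] (min_width=11, slack=1)
Line 3: ['fruit', 'tower'] (min_width=11, slack=1)
Line 4: ['elephant'] (min_width=8, slack=4)
Line 5: ['leaf'] (min_width=4, slack=8)
Line 6: ['wilderness'] (min_width=10, slack=2)
Line 7: ['emerald'] (min_width=7, slack=5)
Line 8: ['window'] (min_width=6, slack=6)
Line 9: ['chapter'] (min_width=7, slack=5)
Line 10: ['chair'] (min_width=5, slack=7)
Line 11: ['rainbow', 'rice'] (min_width=12, slack=0)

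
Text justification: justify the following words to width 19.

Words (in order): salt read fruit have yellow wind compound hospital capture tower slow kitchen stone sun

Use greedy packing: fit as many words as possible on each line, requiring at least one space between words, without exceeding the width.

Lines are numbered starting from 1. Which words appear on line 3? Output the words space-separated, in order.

Answer: compound hospital

Derivation:
Line 1: ['salt', 'read', 'fruit'] (min_width=15, slack=4)
Line 2: ['have', 'yellow', 'wind'] (min_width=16, slack=3)
Line 3: ['compound', 'hospital'] (min_width=17, slack=2)
Line 4: ['capture', 'tower', 'slow'] (min_width=18, slack=1)
Line 5: ['kitchen', 'stone', 'sun'] (min_width=17, slack=2)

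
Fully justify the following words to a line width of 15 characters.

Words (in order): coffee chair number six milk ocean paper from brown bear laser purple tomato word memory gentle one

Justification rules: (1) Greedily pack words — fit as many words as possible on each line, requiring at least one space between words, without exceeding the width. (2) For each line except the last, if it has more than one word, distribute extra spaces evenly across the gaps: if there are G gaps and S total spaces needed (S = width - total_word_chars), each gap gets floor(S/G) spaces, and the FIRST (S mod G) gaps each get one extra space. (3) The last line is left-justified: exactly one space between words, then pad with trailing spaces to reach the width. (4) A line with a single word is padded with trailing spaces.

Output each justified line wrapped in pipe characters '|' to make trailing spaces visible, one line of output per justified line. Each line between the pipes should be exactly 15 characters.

Answer: |coffee    chair|
|number six milk|
|ocean     paper|
|from brown bear|
|laser    purple|
|tomato     word|
|memory   gentle|
|one            |

Derivation:
Line 1: ['coffee', 'chair'] (min_width=12, slack=3)
Line 2: ['number', 'six', 'milk'] (min_width=15, slack=0)
Line 3: ['ocean', 'paper'] (min_width=11, slack=4)
Line 4: ['from', 'brown', 'bear'] (min_width=15, slack=0)
Line 5: ['laser', 'purple'] (min_width=12, slack=3)
Line 6: ['tomato', 'word'] (min_width=11, slack=4)
Line 7: ['memory', 'gentle'] (min_width=13, slack=2)
Line 8: ['one'] (min_width=3, slack=12)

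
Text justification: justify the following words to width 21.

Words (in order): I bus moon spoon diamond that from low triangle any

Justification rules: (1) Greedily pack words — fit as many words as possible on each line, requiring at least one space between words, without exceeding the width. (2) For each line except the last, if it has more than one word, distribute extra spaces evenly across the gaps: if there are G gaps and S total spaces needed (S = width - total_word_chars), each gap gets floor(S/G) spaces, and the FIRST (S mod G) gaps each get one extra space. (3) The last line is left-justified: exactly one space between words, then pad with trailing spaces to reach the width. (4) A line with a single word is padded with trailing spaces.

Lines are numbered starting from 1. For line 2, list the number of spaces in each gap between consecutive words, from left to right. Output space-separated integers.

Answer: 1 1 1

Derivation:
Line 1: ['I', 'bus', 'moon', 'spoon'] (min_width=16, slack=5)
Line 2: ['diamond', 'that', 'from', 'low'] (min_width=21, slack=0)
Line 3: ['triangle', 'any'] (min_width=12, slack=9)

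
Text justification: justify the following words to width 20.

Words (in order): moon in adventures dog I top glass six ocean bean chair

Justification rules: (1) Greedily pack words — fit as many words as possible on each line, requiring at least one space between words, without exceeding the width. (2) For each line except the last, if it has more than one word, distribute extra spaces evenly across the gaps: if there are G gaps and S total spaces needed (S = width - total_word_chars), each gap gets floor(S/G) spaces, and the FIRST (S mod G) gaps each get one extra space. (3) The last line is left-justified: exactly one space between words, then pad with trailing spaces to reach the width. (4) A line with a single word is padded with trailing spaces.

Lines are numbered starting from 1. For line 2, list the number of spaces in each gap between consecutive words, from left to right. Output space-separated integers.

Answer: 2 1 1 1

Derivation:
Line 1: ['moon', 'in', 'adventures'] (min_width=18, slack=2)
Line 2: ['dog', 'I', 'top', 'glass', 'six'] (min_width=19, slack=1)
Line 3: ['ocean', 'bean', 'chair'] (min_width=16, slack=4)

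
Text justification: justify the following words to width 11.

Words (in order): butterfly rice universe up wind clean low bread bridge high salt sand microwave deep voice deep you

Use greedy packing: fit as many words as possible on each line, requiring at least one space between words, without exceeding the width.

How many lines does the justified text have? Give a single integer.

Answer: 10

Derivation:
Line 1: ['butterfly'] (min_width=9, slack=2)
Line 2: ['rice'] (min_width=4, slack=7)
Line 3: ['universe', 'up'] (min_width=11, slack=0)
Line 4: ['wind', 'clean'] (min_width=10, slack=1)
Line 5: ['low', 'bread'] (min_width=9, slack=2)
Line 6: ['bridge', 'high'] (min_width=11, slack=0)
Line 7: ['salt', 'sand'] (min_width=9, slack=2)
Line 8: ['microwave'] (min_width=9, slack=2)
Line 9: ['deep', 'voice'] (min_width=10, slack=1)
Line 10: ['deep', 'you'] (min_width=8, slack=3)
Total lines: 10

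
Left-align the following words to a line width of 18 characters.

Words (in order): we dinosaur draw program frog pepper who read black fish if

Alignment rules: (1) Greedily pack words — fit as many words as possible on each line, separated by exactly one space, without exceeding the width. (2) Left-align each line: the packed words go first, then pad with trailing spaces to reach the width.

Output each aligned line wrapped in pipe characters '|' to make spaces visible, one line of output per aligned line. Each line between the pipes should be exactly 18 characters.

Line 1: ['we', 'dinosaur', 'draw'] (min_width=16, slack=2)
Line 2: ['program', 'frog'] (min_width=12, slack=6)
Line 3: ['pepper', 'who', 'read'] (min_width=15, slack=3)
Line 4: ['black', 'fish', 'if'] (min_width=13, slack=5)

Answer: |we dinosaur draw  |
|program frog      |
|pepper who read   |
|black fish if     |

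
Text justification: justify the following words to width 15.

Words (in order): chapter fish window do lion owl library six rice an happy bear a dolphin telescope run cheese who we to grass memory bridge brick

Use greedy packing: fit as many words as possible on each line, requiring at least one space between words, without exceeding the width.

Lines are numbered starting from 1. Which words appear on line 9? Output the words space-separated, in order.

Line 1: ['chapter', 'fish'] (min_width=12, slack=3)
Line 2: ['window', 'do', 'lion'] (min_width=14, slack=1)
Line 3: ['owl', 'library', 'six'] (min_width=15, slack=0)
Line 4: ['rice', 'an', 'happy'] (min_width=13, slack=2)
Line 5: ['bear', 'a', 'dolphin'] (min_width=14, slack=1)
Line 6: ['telescope', 'run'] (min_width=13, slack=2)
Line 7: ['cheese', 'who', 'we'] (min_width=13, slack=2)
Line 8: ['to', 'grass', 'memory'] (min_width=15, slack=0)
Line 9: ['bridge', 'brick'] (min_width=12, slack=3)

Answer: bridge brick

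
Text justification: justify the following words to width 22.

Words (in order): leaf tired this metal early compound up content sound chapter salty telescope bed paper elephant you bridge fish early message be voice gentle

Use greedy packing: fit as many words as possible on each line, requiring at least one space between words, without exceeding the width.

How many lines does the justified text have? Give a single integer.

Line 1: ['leaf', 'tired', 'this', 'metal'] (min_width=21, slack=1)
Line 2: ['early', 'compound', 'up'] (min_width=17, slack=5)
Line 3: ['content', 'sound', 'chapter'] (min_width=21, slack=1)
Line 4: ['salty', 'telescope', 'bed'] (min_width=19, slack=3)
Line 5: ['paper', 'elephant', 'you'] (min_width=18, slack=4)
Line 6: ['bridge', 'fish', 'early'] (min_width=17, slack=5)
Line 7: ['message', 'be', 'voice'] (min_width=16, slack=6)
Line 8: ['gentle'] (min_width=6, slack=16)
Total lines: 8

Answer: 8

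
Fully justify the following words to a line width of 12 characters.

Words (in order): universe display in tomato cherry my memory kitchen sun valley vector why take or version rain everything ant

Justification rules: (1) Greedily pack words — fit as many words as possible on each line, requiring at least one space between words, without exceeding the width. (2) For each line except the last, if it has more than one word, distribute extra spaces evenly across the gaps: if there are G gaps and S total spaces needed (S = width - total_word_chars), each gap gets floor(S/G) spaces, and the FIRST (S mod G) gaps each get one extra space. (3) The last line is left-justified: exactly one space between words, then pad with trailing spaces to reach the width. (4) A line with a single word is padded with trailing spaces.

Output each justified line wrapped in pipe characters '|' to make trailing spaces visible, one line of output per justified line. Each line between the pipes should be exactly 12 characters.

Answer: |universe    |
|display   in|
|tomato      |
|cherry    my|
|memory      |
|kitchen  sun|
|valley      |
|vector   why|
|take      or|
|version rain|
|everything  |
|ant         |

Derivation:
Line 1: ['universe'] (min_width=8, slack=4)
Line 2: ['display', 'in'] (min_width=10, slack=2)
Line 3: ['tomato'] (min_width=6, slack=6)
Line 4: ['cherry', 'my'] (min_width=9, slack=3)
Line 5: ['memory'] (min_width=6, slack=6)
Line 6: ['kitchen', 'sun'] (min_width=11, slack=1)
Line 7: ['valley'] (min_width=6, slack=6)
Line 8: ['vector', 'why'] (min_width=10, slack=2)
Line 9: ['take', 'or'] (min_width=7, slack=5)
Line 10: ['version', 'rain'] (min_width=12, slack=0)
Line 11: ['everything'] (min_width=10, slack=2)
Line 12: ['ant'] (min_width=3, slack=9)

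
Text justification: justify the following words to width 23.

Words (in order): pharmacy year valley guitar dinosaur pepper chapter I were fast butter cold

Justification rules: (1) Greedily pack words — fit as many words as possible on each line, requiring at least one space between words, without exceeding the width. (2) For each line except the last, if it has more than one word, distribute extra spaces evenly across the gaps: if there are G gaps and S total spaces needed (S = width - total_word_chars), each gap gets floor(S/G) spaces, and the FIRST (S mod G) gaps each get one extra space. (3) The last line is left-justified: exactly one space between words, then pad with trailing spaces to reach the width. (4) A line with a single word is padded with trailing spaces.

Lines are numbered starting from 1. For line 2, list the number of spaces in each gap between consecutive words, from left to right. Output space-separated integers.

Answer: 2 1

Derivation:
Line 1: ['pharmacy', 'year', 'valley'] (min_width=20, slack=3)
Line 2: ['guitar', 'dinosaur', 'pepper'] (min_width=22, slack=1)
Line 3: ['chapter', 'I', 'were', 'fast'] (min_width=19, slack=4)
Line 4: ['butter', 'cold'] (min_width=11, slack=12)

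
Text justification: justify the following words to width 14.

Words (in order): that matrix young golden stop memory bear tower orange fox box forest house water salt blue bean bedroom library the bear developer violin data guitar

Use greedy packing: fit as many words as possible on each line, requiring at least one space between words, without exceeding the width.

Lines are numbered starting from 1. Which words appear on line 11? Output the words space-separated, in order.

Line 1: ['that', 'matrix'] (min_width=11, slack=3)
Line 2: ['young', 'golden'] (min_width=12, slack=2)
Line 3: ['stop', 'memory'] (min_width=11, slack=3)
Line 4: ['bear', 'tower'] (min_width=10, slack=4)
Line 5: ['orange', 'fox', 'box'] (min_width=14, slack=0)
Line 6: ['forest', 'house'] (min_width=12, slack=2)
Line 7: ['water', 'salt'] (min_width=10, slack=4)
Line 8: ['blue', 'bean'] (min_width=9, slack=5)
Line 9: ['bedroom'] (min_width=7, slack=7)
Line 10: ['library', 'the'] (min_width=11, slack=3)
Line 11: ['bear', 'developer'] (min_width=14, slack=0)
Line 12: ['violin', 'data'] (min_width=11, slack=3)
Line 13: ['guitar'] (min_width=6, slack=8)

Answer: bear developer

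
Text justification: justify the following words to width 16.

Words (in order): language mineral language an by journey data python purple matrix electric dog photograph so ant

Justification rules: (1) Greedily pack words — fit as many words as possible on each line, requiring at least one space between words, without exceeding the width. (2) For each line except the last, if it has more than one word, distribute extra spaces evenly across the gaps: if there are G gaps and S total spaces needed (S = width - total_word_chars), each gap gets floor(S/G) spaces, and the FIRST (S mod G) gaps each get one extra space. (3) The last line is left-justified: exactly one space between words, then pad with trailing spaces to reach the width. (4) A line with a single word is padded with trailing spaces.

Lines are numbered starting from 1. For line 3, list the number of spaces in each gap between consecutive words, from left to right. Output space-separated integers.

Answer: 5

Derivation:
Line 1: ['language', 'mineral'] (min_width=16, slack=0)
Line 2: ['language', 'an', 'by'] (min_width=14, slack=2)
Line 3: ['journey', 'data'] (min_width=12, slack=4)
Line 4: ['python', 'purple'] (min_width=13, slack=3)
Line 5: ['matrix', 'electric'] (min_width=15, slack=1)
Line 6: ['dog', 'photograph'] (min_width=14, slack=2)
Line 7: ['so', 'ant'] (min_width=6, slack=10)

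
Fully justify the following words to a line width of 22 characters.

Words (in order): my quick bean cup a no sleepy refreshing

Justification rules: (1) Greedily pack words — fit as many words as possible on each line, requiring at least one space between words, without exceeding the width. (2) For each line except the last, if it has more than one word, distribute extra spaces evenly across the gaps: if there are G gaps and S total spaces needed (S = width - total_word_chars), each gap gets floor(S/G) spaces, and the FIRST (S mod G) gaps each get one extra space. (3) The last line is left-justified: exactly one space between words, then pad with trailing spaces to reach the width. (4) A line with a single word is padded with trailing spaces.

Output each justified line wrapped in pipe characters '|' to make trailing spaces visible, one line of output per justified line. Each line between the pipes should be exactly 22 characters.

Answer: |my quick bean cup a no|
|sleepy refreshing     |

Derivation:
Line 1: ['my', 'quick', 'bean', 'cup', 'a', 'no'] (min_width=22, slack=0)
Line 2: ['sleepy', 'refreshing'] (min_width=17, slack=5)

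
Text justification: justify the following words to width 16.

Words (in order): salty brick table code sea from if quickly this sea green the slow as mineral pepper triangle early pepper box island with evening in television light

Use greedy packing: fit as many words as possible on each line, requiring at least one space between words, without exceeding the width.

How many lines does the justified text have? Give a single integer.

Line 1: ['salty', 'brick'] (min_width=11, slack=5)
Line 2: ['table', 'code', 'sea'] (min_width=14, slack=2)
Line 3: ['from', 'if', 'quickly'] (min_width=15, slack=1)
Line 4: ['this', 'sea', 'green'] (min_width=14, slack=2)
Line 5: ['the', 'slow', 'as'] (min_width=11, slack=5)
Line 6: ['mineral', 'pepper'] (min_width=14, slack=2)
Line 7: ['triangle', 'early'] (min_width=14, slack=2)
Line 8: ['pepper', 'box'] (min_width=10, slack=6)
Line 9: ['island', 'with'] (min_width=11, slack=5)
Line 10: ['evening', 'in'] (min_width=10, slack=6)
Line 11: ['television', 'light'] (min_width=16, slack=0)
Total lines: 11

Answer: 11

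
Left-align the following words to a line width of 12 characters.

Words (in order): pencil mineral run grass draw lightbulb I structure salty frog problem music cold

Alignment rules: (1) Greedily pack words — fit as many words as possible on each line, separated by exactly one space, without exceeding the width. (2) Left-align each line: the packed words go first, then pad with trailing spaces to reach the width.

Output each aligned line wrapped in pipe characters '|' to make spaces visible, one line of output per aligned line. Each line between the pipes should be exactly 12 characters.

Line 1: ['pencil'] (min_width=6, slack=6)
Line 2: ['mineral', 'run'] (min_width=11, slack=1)
Line 3: ['grass', 'draw'] (min_width=10, slack=2)
Line 4: ['lightbulb', 'I'] (min_width=11, slack=1)
Line 5: ['structure'] (min_width=9, slack=3)
Line 6: ['salty', 'frog'] (min_width=10, slack=2)
Line 7: ['problem'] (min_width=7, slack=5)
Line 8: ['music', 'cold'] (min_width=10, slack=2)

Answer: |pencil      |
|mineral run |
|grass draw  |
|lightbulb I |
|structure   |
|salty frog  |
|problem     |
|music cold  |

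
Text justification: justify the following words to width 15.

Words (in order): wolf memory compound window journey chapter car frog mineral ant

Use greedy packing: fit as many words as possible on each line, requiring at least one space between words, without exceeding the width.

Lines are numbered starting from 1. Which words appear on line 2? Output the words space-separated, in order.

Answer: compound window

Derivation:
Line 1: ['wolf', 'memory'] (min_width=11, slack=4)
Line 2: ['compound', 'window'] (min_width=15, slack=0)
Line 3: ['journey', 'chapter'] (min_width=15, slack=0)
Line 4: ['car', 'frog'] (min_width=8, slack=7)
Line 5: ['mineral', 'ant'] (min_width=11, slack=4)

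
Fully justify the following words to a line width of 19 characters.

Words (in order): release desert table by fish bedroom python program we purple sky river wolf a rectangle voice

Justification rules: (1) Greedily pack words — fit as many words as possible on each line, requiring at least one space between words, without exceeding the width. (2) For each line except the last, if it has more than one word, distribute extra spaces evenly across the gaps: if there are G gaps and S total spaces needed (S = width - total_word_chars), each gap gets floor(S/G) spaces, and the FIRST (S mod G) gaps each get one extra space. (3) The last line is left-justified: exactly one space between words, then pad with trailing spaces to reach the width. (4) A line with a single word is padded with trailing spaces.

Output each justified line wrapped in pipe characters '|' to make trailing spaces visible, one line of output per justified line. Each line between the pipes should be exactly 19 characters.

Line 1: ['release', 'desert'] (min_width=14, slack=5)
Line 2: ['table', 'by', 'fish'] (min_width=13, slack=6)
Line 3: ['bedroom', 'python'] (min_width=14, slack=5)
Line 4: ['program', 'we', 'purple'] (min_width=17, slack=2)
Line 5: ['sky', 'river', 'wolf', 'a'] (min_width=16, slack=3)
Line 6: ['rectangle', 'voice'] (min_width=15, slack=4)

Answer: |release      desert|
|table    by    fish|
|bedroom      python|
|program  we  purple|
|sky  river  wolf  a|
|rectangle voice    |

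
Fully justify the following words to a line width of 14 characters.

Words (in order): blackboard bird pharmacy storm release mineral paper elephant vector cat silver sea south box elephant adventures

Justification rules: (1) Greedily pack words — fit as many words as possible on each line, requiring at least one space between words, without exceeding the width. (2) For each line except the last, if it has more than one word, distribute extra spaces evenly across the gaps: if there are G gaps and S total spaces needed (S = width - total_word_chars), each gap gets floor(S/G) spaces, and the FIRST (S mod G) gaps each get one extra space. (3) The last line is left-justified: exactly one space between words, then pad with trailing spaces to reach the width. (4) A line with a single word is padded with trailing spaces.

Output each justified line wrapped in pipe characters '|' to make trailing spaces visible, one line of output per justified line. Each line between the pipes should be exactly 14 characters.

Answer: |blackboard    |
|bird  pharmacy|
|storm  release|
|mineral  paper|
|elephant      |
|vector     cat|
|silver     sea|
|south      box|
|elephant      |
|adventures    |

Derivation:
Line 1: ['blackboard'] (min_width=10, slack=4)
Line 2: ['bird', 'pharmacy'] (min_width=13, slack=1)
Line 3: ['storm', 'release'] (min_width=13, slack=1)
Line 4: ['mineral', 'paper'] (min_width=13, slack=1)
Line 5: ['elephant'] (min_width=8, slack=6)
Line 6: ['vector', 'cat'] (min_width=10, slack=4)
Line 7: ['silver', 'sea'] (min_width=10, slack=4)
Line 8: ['south', 'box'] (min_width=9, slack=5)
Line 9: ['elephant'] (min_width=8, slack=6)
Line 10: ['adventures'] (min_width=10, slack=4)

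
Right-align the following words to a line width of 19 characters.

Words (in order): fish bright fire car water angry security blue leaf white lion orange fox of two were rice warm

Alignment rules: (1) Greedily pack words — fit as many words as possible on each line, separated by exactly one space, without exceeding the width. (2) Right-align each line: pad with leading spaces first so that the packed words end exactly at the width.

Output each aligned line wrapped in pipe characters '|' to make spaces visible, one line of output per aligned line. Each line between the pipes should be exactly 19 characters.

Line 1: ['fish', 'bright', 'fire'] (min_width=16, slack=3)
Line 2: ['car', 'water', 'angry'] (min_width=15, slack=4)
Line 3: ['security', 'blue', 'leaf'] (min_width=18, slack=1)
Line 4: ['white', 'lion', 'orange'] (min_width=17, slack=2)
Line 5: ['fox', 'of', 'two', 'were'] (min_width=15, slack=4)
Line 6: ['rice', 'warm'] (min_width=9, slack=10)

Answer: |   fish bright fire|
|    car water angry|
| security blue leaf|
|  white lion orange|
|    fox of two were|
|          rice warm|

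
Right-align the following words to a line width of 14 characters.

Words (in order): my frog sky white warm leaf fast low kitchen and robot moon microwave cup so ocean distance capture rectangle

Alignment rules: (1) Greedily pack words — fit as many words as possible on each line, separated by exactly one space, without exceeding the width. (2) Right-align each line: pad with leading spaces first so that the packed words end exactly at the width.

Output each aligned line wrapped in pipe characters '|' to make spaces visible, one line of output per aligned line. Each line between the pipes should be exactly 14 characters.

Answer: |   my frog sky|
|    white warm|
| leaf fast low|
|   kitchen and|
|    robot moon|
| microwave cup|
|      so ocean|
|      distance|
|       capture|
|     rectangle|

Derivation:
Line 1: ['my', 'frog', 'sky'] (min_width=11, slack=3)
Line 2: ['white', 'warm'] (min_width=10, slack=4)
Line 3: ['leaf', 'fast', 'low'] (min_width=13, slack=1)
Line 4: ['kitchen', 'and'] (min_width=11, slack=3)
Line 5: ['robot', 'moon'] (min_width=10, slack=4)
Line 6: ['microwave', 'cup'] (min_width=13, slack=1)
Line 7: ['so', 'ocean'] (min_width=8, slack=6)
Line 8: ['distance'] (min_width=8, slack=6)
Line 9: ['capture'] (min_width=7, slack=7)
Line 10: ['rectangle'] (min_width=9, slack=5)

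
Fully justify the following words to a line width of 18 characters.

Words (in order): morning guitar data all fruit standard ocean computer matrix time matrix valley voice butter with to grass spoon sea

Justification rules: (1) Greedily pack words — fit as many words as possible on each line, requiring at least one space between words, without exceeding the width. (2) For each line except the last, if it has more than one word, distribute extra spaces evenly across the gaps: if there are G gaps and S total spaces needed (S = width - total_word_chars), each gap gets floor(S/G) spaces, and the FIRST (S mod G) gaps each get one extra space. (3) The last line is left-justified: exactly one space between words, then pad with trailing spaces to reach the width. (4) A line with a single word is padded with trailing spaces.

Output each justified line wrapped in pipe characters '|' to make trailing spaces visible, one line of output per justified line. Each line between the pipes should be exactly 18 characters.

Answer: |morning     guitar|
|data   all   fruit|
|standard     ocean|
|computer    matrix|
|time matrix valley|
|voice  butter with|
|to grass spoon sea|

Derivation:
Line 1: ['morning', 'guitar'] (min_width=14, slack=4)
Line 2: ['data', 'all', 'fruit'] (min_width=14, slack=4)
Line 3: ['standard', 'ocean'] (min_width=14, slack=4)
Line 4: ['computer', 'matrix'] (min_width=15, slack=3)
Line 5: ['time', 'matrix', 'valley'] (min_width=18, slack=0)
Line 6: ['voice', 'butter', 'with'] (min_width=17, slack=1)
Line 7: ['to', 'grass', 'spoon', 'sea'] (min_width=18, slack=0)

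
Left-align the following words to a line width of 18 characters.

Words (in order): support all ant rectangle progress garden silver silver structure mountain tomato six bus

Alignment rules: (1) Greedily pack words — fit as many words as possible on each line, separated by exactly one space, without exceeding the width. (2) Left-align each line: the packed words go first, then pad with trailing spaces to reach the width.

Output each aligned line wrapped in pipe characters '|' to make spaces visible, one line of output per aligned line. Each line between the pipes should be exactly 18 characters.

Line 1: ['support', 'all', 'ant'] (min_width=15, slack=3)
Line 2: ['rectangle', 'progress'] (min_width=18, slack=0)
Line 3: ['garden', 'silver'] (min_width=13, slack=5)
Line 4: ['silver', 'structure'] (min_width=16, slack=2)
Line 5: ['mountain', 'tomato'] (min_width=15, slack=3)
Line 6: ['six', 'bus'] (min_width=7, slack=11)

Answer: |support all ant   |
|rectangle progress|
|garden silver     |
|silver structure  |
|mountain tomato   |
|six bus           |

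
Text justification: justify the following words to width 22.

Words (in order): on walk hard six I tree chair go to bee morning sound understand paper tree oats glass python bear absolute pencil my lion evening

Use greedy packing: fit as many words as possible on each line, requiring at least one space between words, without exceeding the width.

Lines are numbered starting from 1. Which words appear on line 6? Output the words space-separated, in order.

Answer: absolute pencil my

Derivation:
Line 1: ['on', 'walk', 'hard', 'six', 'I'] (min_width=18, slack=4)
Line 2: ['tree', 'chair', 'go', 'to', 'bee'] (min_width=20, slack=2)
Line 3: ['morning', 'sound'] (min_width=13, slack=9)
Line 4: ['understand', 'paper', 'tree'] (min_width=21, slack=1)
Line 5: ['oats', 'glass', 'python', 'bear'] (min_width=22, slack=0)
Line 6: ['absolute', 'pencil', 'my'] (min_width=18, slack=4)
Line 7: ['lion', 'evening'] (min_width=12, slack=10)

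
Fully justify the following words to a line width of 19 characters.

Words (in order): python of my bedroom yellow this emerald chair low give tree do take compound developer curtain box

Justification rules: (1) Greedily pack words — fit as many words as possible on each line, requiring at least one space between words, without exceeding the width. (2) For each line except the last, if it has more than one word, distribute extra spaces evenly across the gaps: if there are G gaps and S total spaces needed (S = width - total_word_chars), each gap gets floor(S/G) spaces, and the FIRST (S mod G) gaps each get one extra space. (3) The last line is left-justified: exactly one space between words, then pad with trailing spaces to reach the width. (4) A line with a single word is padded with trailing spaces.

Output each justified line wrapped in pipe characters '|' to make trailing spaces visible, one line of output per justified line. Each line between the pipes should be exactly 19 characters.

Answer: |python     of    my|
|bedroom yellow this|
|emerald  chair  low|
|give  tree  do take|
|compound  developer|
|curtain box        |

Derivation:
Line 1: ['python', 'of', 'my'] (min_width=12, slack=7)
Line 2: ['bedroom', 'yellow', 'this'] (min_width=19, slack=0)
Line 3: ['emerald', 'chair', 'low'] (min_width=17, slack=2)
Line 4: ['give', 'tree', 'do', 'take'] (min_width=17, slack=2)
Line 5: ['compound', 'developer'] (min_width=18, slack=1)
Line 6: ['curtain', 'box'] (min_width=11, slack=8)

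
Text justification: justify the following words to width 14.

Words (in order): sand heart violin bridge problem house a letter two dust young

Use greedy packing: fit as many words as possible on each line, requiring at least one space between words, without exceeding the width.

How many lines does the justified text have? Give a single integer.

Answer: 5

Derivation:
Line 1: ['sand', 'heart'] (min_width=10, slack=4)
Line 2: ['violin', 'bridge'] (min_width=13, slack=1)
Line 3: ['problem', 'house'] (min_width=13, slack=1)
Line 4: ['a', 'letter', 'two'] (min_width=12, slack=2)
Line 5: ['dust', 'young'] (min_width=10, slack=4)
Total lines: 5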